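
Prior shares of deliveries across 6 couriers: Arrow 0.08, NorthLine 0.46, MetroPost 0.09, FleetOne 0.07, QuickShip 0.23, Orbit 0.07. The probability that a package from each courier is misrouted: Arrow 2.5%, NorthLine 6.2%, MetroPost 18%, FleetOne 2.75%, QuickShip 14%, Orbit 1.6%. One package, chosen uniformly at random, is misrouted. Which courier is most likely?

QuickShip

By Bayes' rule, posterior ∝ prior × likelihood:
  Arrow: 0.08 × 0.025 = 0.002
  NorthLine: 0.46 × 0.062 = 0.02852
  MetroPost: 0.09 × 0.18 = 0.0162
  FleetOne: 0.07 × 0.0275 = 0.001925
  QuickShip: 0.23 × 0.14 = 0.0322
  Orbit: 0.07 × 0.016 = 0.00112
Total = 0.081965.
Largest term belongs to QuickShip, so QuickShip is most probable.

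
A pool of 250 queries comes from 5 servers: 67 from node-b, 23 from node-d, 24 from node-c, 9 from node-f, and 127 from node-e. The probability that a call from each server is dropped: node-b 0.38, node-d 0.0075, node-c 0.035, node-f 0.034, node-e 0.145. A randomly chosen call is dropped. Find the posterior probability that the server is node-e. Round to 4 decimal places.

0.4075

Prior × likelihood for each hypothesis:
  node-b: 0.268 × 0.38 = 0.10184
  node-d: 0.092 × 0.0075 = 0.00069
  node-c: 0.096 × 0.035 = 0.00336
  node-f: 0.036 × 0.034 = 0.001224
  node-e: 0.508 × 0.145 = 0.07366
Sum = 0.180774.
P(node-e | evidence) = 0.07366 / 0.180774 ≈ 0.4075.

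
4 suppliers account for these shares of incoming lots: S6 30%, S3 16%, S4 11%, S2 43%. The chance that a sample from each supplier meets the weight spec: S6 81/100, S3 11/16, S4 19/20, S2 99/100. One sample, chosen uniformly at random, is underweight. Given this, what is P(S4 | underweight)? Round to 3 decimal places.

Taking complements, P(underweight | each) = S6 0.19, S3 0.3125, S4 0.05, S2 0.01.
By Bayes' rule, posterior ∝ prior × likelihood:
  S6: 0.3 × 0.19 = 0.057
  S3: 0.16 × 0.3125 = 0.05
  S4: 0.11 × 0.05 = 0.0055
  S2: 0.43 × 0.01 = 0.0043
Total = 0.1168.
P(S4 | evidence) = 0.0055 / 0.1168 ≈ 0.047.

0.047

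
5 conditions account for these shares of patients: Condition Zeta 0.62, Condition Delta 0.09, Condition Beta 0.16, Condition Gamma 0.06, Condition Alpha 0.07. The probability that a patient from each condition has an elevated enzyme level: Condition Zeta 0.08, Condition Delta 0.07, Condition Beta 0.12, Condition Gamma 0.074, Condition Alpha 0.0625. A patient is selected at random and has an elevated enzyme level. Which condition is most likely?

Prior × likelihood for each hypothesis:
  Condition Zeta: 0.62 × 0.08 = 0.0496
  Condition Delta: 0.09 × 0.07 = 0.0063
  Condition Beta: 0.16 × 0.12 = 0.0192
  Condition Gamma: 0.06 × 0.074 = 0.00444
  Condition Alpha: 0.07 × 0.0625 = 0.004375
Total = 0.083915.
Largest term belongs to Condition Zeta, so Condition Zeta is most probable.

Condition Zeta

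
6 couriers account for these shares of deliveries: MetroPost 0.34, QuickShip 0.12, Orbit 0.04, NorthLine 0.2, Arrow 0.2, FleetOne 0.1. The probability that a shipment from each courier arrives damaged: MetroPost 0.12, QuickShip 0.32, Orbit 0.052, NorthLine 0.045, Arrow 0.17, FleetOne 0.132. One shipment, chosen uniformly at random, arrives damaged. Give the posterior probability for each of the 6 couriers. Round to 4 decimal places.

Compute prior × likelihood for every hypothesis:
  MetroPost: 0.34 × 0.12 = 0.0408
  QuickShip: 0.12 × 0.32 = 0.0384
  Orbit: 0.04 × 0.052 = 0.00208
  NorthLine: 0.2 × 0.045 = 0.009
  Arrow: 0.2 × 0.17 = 0.034
  FleetOne: 0.1 × 0.132 = 0.0132
Sum = 0.13748.
P(MetroPost | damaged) = 0.0408/0.13748 ≈ 0.2968
P(QuickShip | damaged) = 0.0384/0.13748 ≈ 0.2793
P(Orbit | damaged) = 0.00208/0.13748 ≈ 0.0151
P(NorthLine | damaged) = 0.009/0.13748 ≈ 0.0655
P(Arrow | damaged) = 0.034/0.13748 ≈ 0.2473
P(FleetOne | damaged) = 0.0132/0.13748 ≈ 0.0960

MetroPost 0.2968, QuickShip 0.2793, Orbit 0.0151, NorthLine 0.0655, Arrow 0.2473, FleetOne 0.0960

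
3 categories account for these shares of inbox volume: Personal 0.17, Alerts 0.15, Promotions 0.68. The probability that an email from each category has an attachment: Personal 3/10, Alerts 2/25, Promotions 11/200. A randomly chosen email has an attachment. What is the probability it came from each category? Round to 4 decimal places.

Compute prior × likelihood for every hypothesis:
  Personal: 0.17 × 0.3 = 0.051
  Alerts: 0.15 × 0.08 = 0.012
  Promotions: 0.68 × 0.055 = 0.0374
Total = 0.1004.
P(Personal | attachment) = 0.051/0.1004 ≈ 0.5080
P(Alerts | attachment) = 0.012/0.1004 ≈ 0.1195
P(Promotions | attachment) = 0.0374/0.1004 ≈ 0.3725

Personal 0.5080, Alerts 0.1195, Promotions 0.3725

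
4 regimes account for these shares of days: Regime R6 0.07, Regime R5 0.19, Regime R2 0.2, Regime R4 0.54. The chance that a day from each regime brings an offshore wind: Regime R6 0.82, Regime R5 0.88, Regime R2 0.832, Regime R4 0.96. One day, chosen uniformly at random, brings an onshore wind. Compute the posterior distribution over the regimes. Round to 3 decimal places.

Regime R6 0.139, Regime R5 0.252, Regime R2 0.371, Regime R4 0.238

Taking complements, P(onshore | each) = Regime R6 0.18, Regime R5 0.12, Regime R2 0.168, Regime R4 0.04.
By Bayes' rule, posterior ∝ prior × likelihood:
  Regime R6: 0.07 × 0.18 = 0.0126
  Regime R5: 0.19 × 0.12 = 0.0228
  Regime R2: 0.2 × 0.168 = 0.0336
  Regime R4: 0.54 × 0.04 = 0.0216
Total = 0.0906.
P(Regime R6 | onshore) = 0.0126/0.0906 ≈ 0.139
P(Regime R5 | onshore) = 0.0228/0.0906 ≈ 0.252
P(Regime R2 | onshore) = 0.0336/0.0906 ≈ 0.371
P(Regime R4 | onshore) = 0.0216/0.0906 ≈ 0.238
(Check: 0.139+0.252+0.371+0.238 = 1.000.)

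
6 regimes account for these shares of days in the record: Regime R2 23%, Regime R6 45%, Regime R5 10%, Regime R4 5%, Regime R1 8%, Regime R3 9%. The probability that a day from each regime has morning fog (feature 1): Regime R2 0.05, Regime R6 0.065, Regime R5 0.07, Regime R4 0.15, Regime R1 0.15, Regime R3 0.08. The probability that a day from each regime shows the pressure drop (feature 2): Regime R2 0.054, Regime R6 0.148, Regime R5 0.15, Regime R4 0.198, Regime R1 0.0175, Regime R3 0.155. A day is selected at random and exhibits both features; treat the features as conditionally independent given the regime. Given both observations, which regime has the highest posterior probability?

Regime R6

Prior × likelihood for each hypothesis:
  Regime R2: 0.23 × 0.05 × 0.054 = 0.000621
  Regime R6: 0.45 × 0.065 × 0.148 = 0.004329
  Regime R5: 0.1 × 0.07 × 0.15 = 0.00105
  Regime R4: 0.05 × 0.15 × 0.198 = 0.001485
  Regime R1: 0.08 × 0.15 × 0.0175 = 0.00021
  Regime R3: 0.09 × 0.08 × 0.155 = 0.001116
Normalizing constant = 0.008811.
Largest term belongs to Regime R6, so Regime R6 is most probable.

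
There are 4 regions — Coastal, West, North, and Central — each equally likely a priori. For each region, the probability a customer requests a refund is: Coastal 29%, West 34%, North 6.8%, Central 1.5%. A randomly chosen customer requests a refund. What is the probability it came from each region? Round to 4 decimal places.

Coastal 0.4067, West 0.4769, North 0.0954, Central 0.0210

With a uniform prior (1/4 each), posterior ∝ likelihood:
  Coastal: 0.29
  West: 0.34
  North: 0.068
  Central: 0.015
Total = 0.713.
P(Coastal | refund) = 0.29/0.713 ≈ 0.4067
P(West | refund) = 0.34/0.713 ≈ 0.4769
P(North | refund) = 0.068/0.713 ≈ 0.0954
P(Central | refund) = 0.015/0.713 ≈ 0.0210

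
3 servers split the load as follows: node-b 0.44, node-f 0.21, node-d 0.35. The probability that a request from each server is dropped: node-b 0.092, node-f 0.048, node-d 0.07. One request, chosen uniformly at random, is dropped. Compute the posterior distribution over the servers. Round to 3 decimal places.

node-b 0.539, node-f 0.134, node-d 0.326

Compute prior × likelihood for every hypothesis:
  node-b: 0.44 × 0.092 = 0.04048
  node-f: 0.21 × 0.048 = 0.01008
  node-d: 0.35 × 0.07 = 0.0245
Total = 0.07506.
P(node-b | dropped) = 0.04048/0.07506 ≈ 0.539
P(node-f | dropped) = 0.01008/0.07506 ≈ 0.134
P(node-d | dropped) = 0.0245/0.07506 ≈ 0.326
(Check: 0.539+0.134+0.326 = 0.999.)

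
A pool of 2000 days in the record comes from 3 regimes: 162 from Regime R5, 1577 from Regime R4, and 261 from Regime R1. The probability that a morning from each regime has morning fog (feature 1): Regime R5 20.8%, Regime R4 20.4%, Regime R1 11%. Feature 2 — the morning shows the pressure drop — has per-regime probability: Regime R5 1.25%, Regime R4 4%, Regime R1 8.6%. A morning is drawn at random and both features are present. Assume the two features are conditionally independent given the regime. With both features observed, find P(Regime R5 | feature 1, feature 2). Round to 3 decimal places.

Unnormalized posteriors (prior × likelihood):
  Regime R5: 0.081 × 0.208 × 0.0125 = 0.0002106
  Regime R4: 0.7885 × 0.204 × 0.04 = 0.00643416
  Regime R1: 0.1305 × 0.11 × 0.086 = 0.00123453
Normalizing constant = 0.00787929.
P(Regime R5 | evidence) = 0.0002106 / 0.00787929 ≈ 0.027.

0.027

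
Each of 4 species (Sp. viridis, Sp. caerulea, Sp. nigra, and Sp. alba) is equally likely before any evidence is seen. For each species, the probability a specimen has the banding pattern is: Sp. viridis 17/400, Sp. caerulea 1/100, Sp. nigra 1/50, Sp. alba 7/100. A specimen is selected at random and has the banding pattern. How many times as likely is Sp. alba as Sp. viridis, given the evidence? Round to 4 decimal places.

1.6471

Since the prior is uniform, the posterior is proportional to the likelihood:
  Sp. viridis: 0.0425
  Sp. caerulea: 0.01
  Sp. nigra: 0.02
  Sp. alba: 0.07
Sum = 0.1425.
The ratio is 0.07 / 0.0425 (the normalizer cancels) = 1.6471.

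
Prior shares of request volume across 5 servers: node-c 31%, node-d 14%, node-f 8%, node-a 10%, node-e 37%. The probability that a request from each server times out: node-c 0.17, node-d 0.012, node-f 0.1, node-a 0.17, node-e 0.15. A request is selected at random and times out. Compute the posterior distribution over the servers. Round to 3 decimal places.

Compute prior × likelihood for every hypothesis:
  node-c: 0.31 × 0.17 = 0.0527
  node-d: 0.14 × 0.012 = 0.00168
  node-f: 0.08 × 0.1 = 0.008
  node-a: 0.1 × 0.17 = 0.017
  node-e: 0.37 × 0.15 = 0.0555
Total = 0.13488.
P(node-c | timeout) = 0.0527/0.13488 ≈ 0.391
P(node-d | timeout) = 0.00168/0.13488 ≈ 0.012
P(node-f | timeout) = 0.008/0.13488 ≈ 0.059
P(node-a | timeout) = 0.017/0.13488 ≈ 0.126
P(node-e | timeout) = 0.0555/0.13488 ≈ 0.411

node-c 0.391, node-d 0.012, node-f 0.059, node-a 0.126, node-e 0.411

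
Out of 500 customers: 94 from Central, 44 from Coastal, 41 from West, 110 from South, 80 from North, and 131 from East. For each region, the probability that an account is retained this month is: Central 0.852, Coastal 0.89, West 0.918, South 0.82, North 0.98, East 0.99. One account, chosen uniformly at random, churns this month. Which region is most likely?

Taking complements, P(churn | each) = Central 0.148, Coastal 0.11, West 0.082, South 0.18, North 0.02, East 0.01.
Unnormalized posteriors (prior × likelihood):
  Central: 0.188 × 0.148 = 0.027824
  Coastal: 0.088 × 0.11 = 0.00968
  West: 0.082 × 0.082 = 0.006724
  South: 0.22 × 0.18 = 0.0396
  North: 0.16 × 0.02 = 0.0032
  East: 0.262 × 0.01 = 0.00262
Sum = 0.089648.
Largest term belongs to South, so South is most probable.

South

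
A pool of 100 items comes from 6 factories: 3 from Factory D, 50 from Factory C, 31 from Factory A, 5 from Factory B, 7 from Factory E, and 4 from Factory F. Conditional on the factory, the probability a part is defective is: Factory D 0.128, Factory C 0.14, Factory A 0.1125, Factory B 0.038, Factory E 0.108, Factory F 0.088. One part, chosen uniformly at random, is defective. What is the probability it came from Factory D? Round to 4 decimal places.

0.0316

Compute prior × likelihood for every hypothesis:
  Factory D: 0.03 × 0.128 = 0.00384
  Factory C: 0.5 × 0.14 = 0.07
  Factory A: 0.31 × 0.1125 = 0.034875
  Factory B: 0.05 × 0.038 = 0.0019
  Factory E: 0.07 × 0.108 = 0.00756
  Factory F: 0.04 × 0.088 = 0.00352
Normalizing constant = 0.121695.
P(Factory D | evidence) = 0.00384 / 0.121695 ≈ 0.0316.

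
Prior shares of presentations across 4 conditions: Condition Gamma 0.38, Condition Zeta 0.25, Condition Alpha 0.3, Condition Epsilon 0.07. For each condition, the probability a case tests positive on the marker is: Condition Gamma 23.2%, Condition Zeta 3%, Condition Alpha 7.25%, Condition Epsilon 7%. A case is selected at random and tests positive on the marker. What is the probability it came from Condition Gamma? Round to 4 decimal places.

Prior × likelihood for each hypothesis:
  Condition Gamma: 0.38 × 0.232 = 0.08816
  Condition Zeta: 0.25 × 0.03 = 0.0075
  Condition Alpha: 0.3 × 0.0725 = 0.02175
  Condition Epsilon: 0.07 × 0.07 = 0.0049
Normalizing constant = 0.12231.
P(Condition Gamma | evidence) = 0.08816 / 0.12231 ≈ 0.7208.

0.7208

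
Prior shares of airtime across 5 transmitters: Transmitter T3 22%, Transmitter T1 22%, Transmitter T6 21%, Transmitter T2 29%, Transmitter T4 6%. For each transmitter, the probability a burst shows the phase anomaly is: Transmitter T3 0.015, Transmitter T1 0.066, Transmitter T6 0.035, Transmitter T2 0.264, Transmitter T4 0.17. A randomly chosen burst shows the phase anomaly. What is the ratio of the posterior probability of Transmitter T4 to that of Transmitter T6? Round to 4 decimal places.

By Bayes' rule, posterior ∝ prior × likelihood:
  Transmitter T3: 0.22 × 0.015 = 0.0033
  Transmitter T1: 0.22 × 0.066 = 0.01452
  Transmitter T6: 0.21 × 0.035 = 0.00735
  Transmitter T2: 0.29 × 0.264 = 0.07656
  Transmitter T4: 0.06 × 0.17 = 0.0102
Total = 0.11193.
The ratio is 0.0102 / 0.00735 (the normalizer cancels) = 1.3878.

1.3878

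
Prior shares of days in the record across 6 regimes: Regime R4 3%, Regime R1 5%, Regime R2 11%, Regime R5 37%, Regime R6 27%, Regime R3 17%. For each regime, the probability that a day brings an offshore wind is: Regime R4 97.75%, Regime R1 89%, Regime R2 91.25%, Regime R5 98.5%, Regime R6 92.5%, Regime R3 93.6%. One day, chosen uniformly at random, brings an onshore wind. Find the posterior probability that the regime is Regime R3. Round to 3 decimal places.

0.207

Taking complements, P(onshore | each) = Regime R4 0.0225, Regime R1 0.11, Regime R2 0.0875, Regime R5 0.015, Regime R6 0.075, Regime R3 0.064.
Compute prior × likelihood for every hypothesis:
  Regime R4: 0.03 × 0.0225 = 0.000675
  Regime R1: 0.05 × 0.11 = 0.0055
  Regime R2: 0.11 × 0.0875 = 0.009625
  Regime R5: 0.37 × 0.015 = 0.00555
  Regime R6: 0.27 × 0.075 = 0.02025
  Regime R3: 0.17 × 0.064 = 0.01088
Total = 0.05248.
P(Regime R3 | evidence) = 0.01088 / 0.05248 ≈ 0.207.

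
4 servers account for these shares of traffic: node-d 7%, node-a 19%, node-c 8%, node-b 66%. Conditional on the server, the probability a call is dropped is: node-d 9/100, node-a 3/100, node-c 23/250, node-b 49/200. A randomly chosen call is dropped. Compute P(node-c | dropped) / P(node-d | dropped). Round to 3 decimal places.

Unnormalized posteriors (prior × likelihood):
  node-d: 0.07 × 0.09 = 0.0063
  node-a: 0.19 × 0.03 = 0.0057
  node-c: 0.08 × 0.092 = 0.00736
  node-b: 0.66 × 0.245 = 0.1617
Sum = 0.18106.
The ratio is 0.00736 / 0.0063 (the normalizer cancels) = 1.168.

1.168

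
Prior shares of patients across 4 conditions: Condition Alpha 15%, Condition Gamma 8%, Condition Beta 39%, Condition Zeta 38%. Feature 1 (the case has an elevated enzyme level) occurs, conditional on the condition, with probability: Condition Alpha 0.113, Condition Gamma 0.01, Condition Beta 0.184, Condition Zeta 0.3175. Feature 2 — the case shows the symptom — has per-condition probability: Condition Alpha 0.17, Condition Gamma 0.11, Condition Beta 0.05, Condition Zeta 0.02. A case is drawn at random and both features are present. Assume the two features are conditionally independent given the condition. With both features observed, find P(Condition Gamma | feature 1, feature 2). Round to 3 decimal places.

0.010

By Bayes' rule, posterior ∝ prior × likelihood:
  Condition Alpha: 0.15 × 0.113 × 0.17 = 0.0028815
  Condition Gamma: 0.08 × 0.01 × 0.11 = 0.000088
  Condition Beta: 0.39 × 0.184 × 0.05 = 0.003588
  Condition Zeta: 0.38 × 0.3175 × 0.02 = 0.002413
Total = 0.0089705.
P(Condition Gamma | evidence) = 0.000088 / 0.0089705 ≈ 0.010.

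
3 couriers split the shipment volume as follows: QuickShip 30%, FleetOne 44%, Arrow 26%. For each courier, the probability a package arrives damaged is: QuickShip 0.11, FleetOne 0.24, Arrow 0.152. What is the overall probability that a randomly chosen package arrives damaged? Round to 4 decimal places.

0.1781

By Bayes' rule, posterior ∝ prior × likelihood:
  QuickShip: 0.3 × 0.11 = 0.033
  FleetOne: 0.44 × 0.24 = 0.1056
  Arrow: 0.26 × 0.152 = 0.03952
P(damaged) = 0.033 + 0.1056 + 0.03952 = 0.17812 → 0.1781.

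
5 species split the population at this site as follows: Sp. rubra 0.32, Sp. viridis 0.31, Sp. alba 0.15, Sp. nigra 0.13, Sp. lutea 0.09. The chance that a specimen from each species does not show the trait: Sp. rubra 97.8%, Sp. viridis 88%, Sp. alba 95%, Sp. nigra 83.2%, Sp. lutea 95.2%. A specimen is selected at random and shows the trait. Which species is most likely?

Taking complements, P(trait | each) = Sp. rubra 0.022, Sp. viridis 0.12, Sp. alba 0.05, Sp. nigra 0.168, Sp. lutea 0.048.
Unnormalized posteriors (prior × likelihood):
  Sp. rubra: 0.32 × 0.022 = 0.00704
  Sp. viridis: 0.31 × 0.12 = 0.0372
  Sp. alba: 0.15 × 0.05 = 0.0075
  Sp. nigra: 0.13 × 0.168 = 0.02184
  Sp. lutea: 0.09 × 0.048 = 0.00432
Total = 0.0779.
Largest term belongs to Sp. viridis, so Sp. viridis is most probable.

Sp. viridis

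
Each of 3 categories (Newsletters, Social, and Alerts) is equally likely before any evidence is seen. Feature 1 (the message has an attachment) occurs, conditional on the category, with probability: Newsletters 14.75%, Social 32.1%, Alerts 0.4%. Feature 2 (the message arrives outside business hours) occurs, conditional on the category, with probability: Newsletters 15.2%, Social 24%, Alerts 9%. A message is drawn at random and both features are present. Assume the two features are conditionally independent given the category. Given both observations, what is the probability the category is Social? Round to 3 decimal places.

0.772

With a uniform prior (1/3 each), posterior ∝ likelihood:
  Newsletters: 0.1475 × 0.152 = 0.02242
  Social: 0.321 × 0.24 = 0.07704
  Alerts: 0.004 × 0.09 = 0.00036
Normalizing constant = 0.09982.
P(Social | evidence) = 0.07704 / 0.09982 ≈ 0.772.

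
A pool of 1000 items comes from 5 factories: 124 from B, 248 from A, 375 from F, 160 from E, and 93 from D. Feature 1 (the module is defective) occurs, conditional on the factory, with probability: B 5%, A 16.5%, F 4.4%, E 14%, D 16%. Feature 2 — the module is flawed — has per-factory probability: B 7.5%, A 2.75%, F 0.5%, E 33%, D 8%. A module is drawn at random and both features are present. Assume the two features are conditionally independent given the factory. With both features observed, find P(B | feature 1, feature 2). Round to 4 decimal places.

0.0453

Compute prior × likelihood for every hypothesis:
  B: 0.124 × 0.05 × 0.075 = 0.000465
  A: 0.248 × 0.165 × 0.0275 = 0.0011253
  F: 0.375 × 0.044 × 0.005 = 0.0000825
  E: 0.16 × 0.14 × 0.33 = 0.007392
  D: 0.093 × 0.16 × 0.08 = 0.0011904
Sum = 0.0102552.
P(B | evidence) = 0.000465 / 0.0102552 ≈ 0.0453.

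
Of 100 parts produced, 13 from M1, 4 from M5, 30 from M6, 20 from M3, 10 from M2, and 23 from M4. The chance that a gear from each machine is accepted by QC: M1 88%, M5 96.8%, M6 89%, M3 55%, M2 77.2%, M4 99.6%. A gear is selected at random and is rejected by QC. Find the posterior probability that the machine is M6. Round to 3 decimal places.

0.202

Taking complements, P(rejected | each) = M1 0.12, M5 0.032, M6 0.11, M3 0.45, M2 0.228, M4 0.004.
Compute prior × likelihood for every hypothesis:
  M1: 0.13 × 0.12 = 0.0156
  M5: 0.04 × 0.032 = 0.00128
  M6: 0.3 × 0.11 = 0.033
  M3: 0.2 × 0.45 = 0.09
  M2: 0.1 × 0.228 = 0.0228
  M4: 0.23 × 0.004 = 0.00092
Total = 0.1636.
P(M6 | evidence) = 0.033 / 0.1636 ≈ 0.202.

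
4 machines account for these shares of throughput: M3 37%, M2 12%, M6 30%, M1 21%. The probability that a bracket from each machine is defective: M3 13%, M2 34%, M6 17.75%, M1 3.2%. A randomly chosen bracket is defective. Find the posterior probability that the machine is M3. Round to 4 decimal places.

Prior × likelihood for each hypothesis:
  M3: 0.37 × 0.13 = 0.0481
  M2: 0.12 × 0.34 = 0.0408
  M6: 0.3 × 0.1775 = 0.05325
  M1: 0.21 × 0.032 = 0.00672
Total = 0.14887.
P(M3 | evidence) = 0.0481 / 0.14887 ≈ 0.3231.

0.3231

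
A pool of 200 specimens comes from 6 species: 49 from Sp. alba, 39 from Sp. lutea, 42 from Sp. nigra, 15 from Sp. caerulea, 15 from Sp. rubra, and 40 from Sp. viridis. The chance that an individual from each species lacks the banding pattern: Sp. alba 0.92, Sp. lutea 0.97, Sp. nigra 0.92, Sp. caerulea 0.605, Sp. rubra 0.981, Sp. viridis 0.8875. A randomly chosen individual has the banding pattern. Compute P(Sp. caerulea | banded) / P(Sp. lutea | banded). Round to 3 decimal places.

Taking complements, P(banded | each) = Sp. alba 0.08, Sp. lutea 0.03, Sp. nigra 0.08, Sp. caerulea 0.395, Sp. rubra 0.019, Sp. viridis 0.1125.
By Bayes' rule, posterior ∝ prior × likelihood:
  Sp. alba: 0.245 × 0.08 = 0.0196
  Sp. lutea: 0.195 × 0.03 = 0.00585
  Sp. nigra: 0.21 × 0.08 = 0.0168
  Sp. caerulea: 0.075 × 0.395 = 0.029625
  Sp. rubra: 0.075 × 0.019 = 0.001425
  Sp. viridis: 0.2 × 0.1125 = 0.0225
Sum = 0.0958.
The ratio is 0.029625 / 0.00585 (the normalizer cancels) = 5.064.

5.064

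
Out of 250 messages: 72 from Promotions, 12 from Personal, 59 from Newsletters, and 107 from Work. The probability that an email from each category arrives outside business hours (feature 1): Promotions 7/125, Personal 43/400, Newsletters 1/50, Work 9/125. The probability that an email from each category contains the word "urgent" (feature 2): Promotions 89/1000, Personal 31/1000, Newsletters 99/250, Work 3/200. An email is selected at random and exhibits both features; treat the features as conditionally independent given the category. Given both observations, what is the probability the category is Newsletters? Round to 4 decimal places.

0.4760

Unnormalized posteriors (prior × likelihood):
  Promotions: 0.288 × 0.056 × 0.089 = 0.001435392
  Personal: 0.048 × 0.1075 × 0.031 = 0.00015996
  Newsletters: 0.236 × 0.02 × 0.396 = 0.00186912
  Work: 0.428 × 0.072 × 0.015 = 0.00046224
Total = 0.003926712.
P(Newsletters | evidence) = 0.00186912 / 0.003926712 ≈ 0.4760.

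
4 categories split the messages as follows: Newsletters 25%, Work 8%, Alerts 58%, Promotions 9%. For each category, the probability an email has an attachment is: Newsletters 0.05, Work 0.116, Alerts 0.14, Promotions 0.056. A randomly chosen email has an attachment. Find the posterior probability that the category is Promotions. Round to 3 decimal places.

0.047

Unnormalized posteriors (prior × likelihood):
  Newsletters: 0.25 × 0.05 = 0.0125
  Work: 0.08 × 0.116 = 0.00928
  Alerts: 0.58 × 0.14 = 0.0812
  Promotions: 0.09 × 0.056 = 0.00504
Sum = 0.10802.
P(Promotions | evidence) = 0.00504 / 0.10802 ≈ 0.047.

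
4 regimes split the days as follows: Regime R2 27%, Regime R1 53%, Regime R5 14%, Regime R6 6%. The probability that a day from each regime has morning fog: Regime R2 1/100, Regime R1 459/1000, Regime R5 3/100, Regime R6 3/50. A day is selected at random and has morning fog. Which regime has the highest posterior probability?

Compute prior × likelihood for every hypothesis:
  Regime R2: 0.27 × 0.01 = 0.0027
  Regime R1: 0.53 × 0.459 = 0.24327
  Regime R5: 0.14 × 0.03 = 0.0042
  Regime R6: 0.06 × 0.06 = 0.0036
Total = 0.25377.
Largest term belongs to Regime R1, so Regime R1 is most probable.

Regime R1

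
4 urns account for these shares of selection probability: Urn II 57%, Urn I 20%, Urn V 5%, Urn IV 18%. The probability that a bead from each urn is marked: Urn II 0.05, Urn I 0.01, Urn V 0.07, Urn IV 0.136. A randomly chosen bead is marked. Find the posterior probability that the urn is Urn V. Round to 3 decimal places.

0.060

By Bayes' rule, posterior ∝ prior × likelihood:
  Urn II: 0.57 × 0.05 = 0.0285
  Urn I: 0.2 × 0.01 = 0.002
  Urn V: 0.05 × 0.07 = 0.0035
  Urn IV: 0.18 × 0.136 = 0.02448
Sum = 0.05848.
P(Urn V | evidence) = 0.0035 / 0.05848 ≈ 0.060.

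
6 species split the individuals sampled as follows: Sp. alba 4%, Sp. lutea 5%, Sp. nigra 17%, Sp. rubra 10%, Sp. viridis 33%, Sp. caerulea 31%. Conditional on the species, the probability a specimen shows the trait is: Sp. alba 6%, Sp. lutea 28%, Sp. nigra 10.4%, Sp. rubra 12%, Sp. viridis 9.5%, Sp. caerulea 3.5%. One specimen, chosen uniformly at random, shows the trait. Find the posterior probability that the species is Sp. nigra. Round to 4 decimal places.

Prior × likelihood for each hypothesis:
  Sp. alba: 0.04 × 0.06 = 0.0024
  Sp. lutea: 0.05 × 0.28 = 0.014
  Sp. nigra: 0.17 × 0.104 = 0.01768
  Sp. rubra: 0.1 × 0.12 = 0.012
  Sp. viridis: 0.33 × 0.095 = 0.03135
  Sp. caerulea: 0.31 × 0.035 = 0.01085
Normalizing constant = 0.08828.
P(Sp. nigra | evidence) = 0.01768 / 0.08828 ≈ 0.2003.

0.2003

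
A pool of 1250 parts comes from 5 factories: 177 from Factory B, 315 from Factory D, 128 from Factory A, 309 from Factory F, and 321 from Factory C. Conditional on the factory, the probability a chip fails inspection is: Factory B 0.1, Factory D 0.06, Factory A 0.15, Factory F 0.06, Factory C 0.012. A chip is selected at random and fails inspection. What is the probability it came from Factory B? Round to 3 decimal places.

0.226

Prior × likelihood for each hypothesis:
  Factory B: 0.1416 × 0.1 = 0.01416
  Factory D: 0.252 × 0.06 = 0.01512
  Factory A: 0.1024 × 0.15 = 0.01536
  Factory F: 0.2472 × 0.06 = 0.014832
  Factory C: 0.2568 × 0.012 = 0.0030816
Normalizing constant = 0.0625536.
P(Factory B | evidence) = 0.01416 / 0.0625536 ≈ 0.226.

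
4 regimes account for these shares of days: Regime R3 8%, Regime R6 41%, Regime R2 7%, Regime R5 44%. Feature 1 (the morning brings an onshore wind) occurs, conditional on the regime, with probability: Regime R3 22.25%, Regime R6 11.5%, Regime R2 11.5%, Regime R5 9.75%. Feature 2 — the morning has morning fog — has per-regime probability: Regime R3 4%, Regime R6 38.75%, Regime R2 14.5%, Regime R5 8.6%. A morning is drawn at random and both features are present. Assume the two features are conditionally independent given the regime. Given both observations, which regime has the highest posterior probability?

By Bayes' rule, posterior ∝ prior × likelihood:
  Regime R3: 0.08 × 0.2225 × 0.04 = 0.000712
  Regime R6: 0.41 × 0.115 × 0.3875 = 0.018270625
  Regime R2: 0.07 × 0.115 × 0.145 = 0.00116725
  Regime R5: 0.44 × 0.0975 × 0.086 = 0.0036894
Sum = 0.023839275.
Largest term belongs to Regime R6, so Regime R6 is most probable.

Regime R6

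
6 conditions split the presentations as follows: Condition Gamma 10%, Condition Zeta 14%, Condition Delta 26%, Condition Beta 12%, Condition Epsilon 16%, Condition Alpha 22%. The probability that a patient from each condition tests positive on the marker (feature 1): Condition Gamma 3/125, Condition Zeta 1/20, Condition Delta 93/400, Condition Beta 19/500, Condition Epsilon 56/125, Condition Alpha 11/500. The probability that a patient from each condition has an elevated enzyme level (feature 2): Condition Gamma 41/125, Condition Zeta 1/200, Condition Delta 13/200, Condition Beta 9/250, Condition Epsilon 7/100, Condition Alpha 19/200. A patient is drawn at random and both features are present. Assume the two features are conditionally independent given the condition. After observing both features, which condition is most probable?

Condition Epsilon

Compute prior × likelihood for every hypothesis:
  Condition Gamma: 0.1 × 0.024 × 0.328 = 0.0007872
  Condition Zeta: 0.14 × 0.05 × 0.005 = 0.000035
  Condition Delta: 0.26 × 0.2325 × 0.065 = 0.00392925
  Condition Beta: 0.12 × 0.038 × 0.036 = 0.00016416
  Condition Epsilon: 0.16 × 0.448 × 0.07 = 0.0050176
  Condition Alpha: 0.22 × 0.022 × 0.095 = 0.0004598
Normalizing constant = 0.01039301.
Largest term belongs to Condition Epsilon, so Condition Epsilon is most probable.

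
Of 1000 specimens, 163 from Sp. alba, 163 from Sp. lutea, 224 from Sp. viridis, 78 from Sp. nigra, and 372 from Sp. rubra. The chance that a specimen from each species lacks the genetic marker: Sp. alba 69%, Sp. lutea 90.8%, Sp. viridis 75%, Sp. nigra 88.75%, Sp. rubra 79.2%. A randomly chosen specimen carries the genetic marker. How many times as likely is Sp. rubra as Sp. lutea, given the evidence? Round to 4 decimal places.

5.1598

Taking complements, P(marker | each) = Sp. alba 0.31, Sp. lutea 0.092, Sp. viridis 0.25, Sp. nigra 0.1125, Sp. rubra 0.208.
By Bayes' rule, posterior ∝ prior × likelihood:
  Sp. alba: 0.163 × 0.31 = 0.05053
  Sp. lutea: 0.163 × 0.092 = 0.014996
  Sp. viridis: 0.224 × 0.25 = 0.056
  Sp. nigra: 0.078 × 0.1125 = 0.008775
  Sp. rubra: 0.372 × 0.208 = 0.077376
Sum = 0.207677.
The ratio is 0.077376 / 0.014996 (the normalizer cancels) = 5.1598.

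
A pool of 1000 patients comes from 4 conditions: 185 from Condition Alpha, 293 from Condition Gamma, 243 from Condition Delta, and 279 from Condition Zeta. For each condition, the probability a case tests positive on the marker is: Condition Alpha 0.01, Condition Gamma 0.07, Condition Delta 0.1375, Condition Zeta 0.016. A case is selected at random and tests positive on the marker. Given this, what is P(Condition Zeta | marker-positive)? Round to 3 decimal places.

0.074

Compute prior × likelihood for every hypothesis:
  Condition Alpha: 0.185 × 0.01 = 0.00185
  Condition Gamma: 0.293 × 0.07 = 0.02051
  Condition Delta: 0.243 × 0.1375 = 0.0334125
  Condition Zeta: 0.279 × 0.016 = 0.004464
Sum = 0.0602365.
P(Condition Zeta | evidence) = 0.004464 / 0.0602365 ≈ 0.074.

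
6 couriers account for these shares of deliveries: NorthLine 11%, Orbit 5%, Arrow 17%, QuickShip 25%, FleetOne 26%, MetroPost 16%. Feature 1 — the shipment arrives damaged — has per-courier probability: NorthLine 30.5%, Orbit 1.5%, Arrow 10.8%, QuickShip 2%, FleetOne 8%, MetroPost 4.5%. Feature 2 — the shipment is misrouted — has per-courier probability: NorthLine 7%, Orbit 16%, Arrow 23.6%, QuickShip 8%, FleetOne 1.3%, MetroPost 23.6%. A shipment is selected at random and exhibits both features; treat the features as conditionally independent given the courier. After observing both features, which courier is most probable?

Arrow

Unnormalized posteriors (prior × likelihood):
  NorthLine: 0.11 × 0.305 × 0.07 = 0.0023485
  Orbit: 0.05 × 0.015 × 0.16 = 0.00012
  Arrow: 0.17 × 0.108 × 0.236 = 0.00433296
  QuickShip: 0.25 × 0.02 × 0.08 = 0.0004
  FleetOne: 0.26 × 0.08 × 0.013 = 0.0002704
  MetroPost: 0.16 × 0.045 × 0.236 = 0.0016992
Sum = 0.00917106.
Largest term belongs to Arrow, so Arrow is most probable.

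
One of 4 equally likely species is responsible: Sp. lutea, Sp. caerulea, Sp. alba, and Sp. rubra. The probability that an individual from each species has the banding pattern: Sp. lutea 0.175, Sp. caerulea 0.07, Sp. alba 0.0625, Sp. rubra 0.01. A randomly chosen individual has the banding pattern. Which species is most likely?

Since the prior is uniform, the posterior is proportional to the likelihood:
  Sp. lutea: 0.175
  Sp. caerulea: 0.07
  Sp. alba: 0.0625
  Sp. rubra: 0.01
Normalizing constant = 0.3175.
Largest term belongs to Sp. lutea, so Sp. lutea is most probable.

Sp. lutea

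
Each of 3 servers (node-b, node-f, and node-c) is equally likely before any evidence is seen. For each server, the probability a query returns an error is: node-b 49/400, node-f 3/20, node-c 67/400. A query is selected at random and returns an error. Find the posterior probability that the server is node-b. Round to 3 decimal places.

0.278

With a uniform prior (1/3 each), posterior ∝ likelihood:
  node-b: 0.1225
  node-f: 0.15
  node-c: 0.1675
Normalizing constant = 0.44.
P(node-b | evidence) = 0.1225 / 0.44 ≈ 0.278.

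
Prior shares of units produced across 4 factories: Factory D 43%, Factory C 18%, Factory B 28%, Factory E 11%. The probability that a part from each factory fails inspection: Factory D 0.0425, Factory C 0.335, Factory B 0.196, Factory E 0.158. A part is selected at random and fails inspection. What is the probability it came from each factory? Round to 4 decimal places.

Factory D 0.1212, Factory C 0.3998, Factory B 0.3638, Factory E 0.1152

Unnormalized posteriors (prior × likelihood):
  Factory D: 0.43 × 0.0425 = 0.018275
  Factory C: 0.18 × 0.335 = 0.0603
  Factory B: 0.28 × 0.196 = 0.05488
  Factory E: 0.11 × 0.158 = 0.01738
Sum = 0.150835.
P(Factory D | nonconforming) = 0.018275/0.150835 ≈ 0.1212
P(Factory C | nonconforming) = 0.0603/0.150835 ≈ 0.3998
P(Factory B | nonconforming) = 0.05488/0.150835 ≈ 0.3638
P(Factory E | nonconforming) = 0.01738/0.150835 ≈ 0.1152
(Check: 0.1212+0.3998+0.3638+0.1152 = 1.0000.)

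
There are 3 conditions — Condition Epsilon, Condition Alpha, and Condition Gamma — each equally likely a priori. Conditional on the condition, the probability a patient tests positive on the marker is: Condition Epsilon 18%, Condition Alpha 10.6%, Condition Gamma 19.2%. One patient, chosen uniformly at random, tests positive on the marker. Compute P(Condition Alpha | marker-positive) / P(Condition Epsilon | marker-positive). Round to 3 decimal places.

0.589

Since the prior is uniform, the posterior is proportional to the likelihood:
  Condition Epsilon: 0.18
  Condition Alpha: 0.106
  Condition Gamma: 0.192
Total = 0.478.
The ratio is 0.106 / 0.18 (the normalizer cancels) = 0.589.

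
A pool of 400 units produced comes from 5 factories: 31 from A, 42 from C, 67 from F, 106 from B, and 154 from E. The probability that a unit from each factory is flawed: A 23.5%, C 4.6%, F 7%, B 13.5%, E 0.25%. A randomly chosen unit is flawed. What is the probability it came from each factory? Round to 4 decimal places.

Compute prior × likelihood for every hypothesis:
  A: 0.0775 × 0.235 = 0.0182125
  C: 0.105 × 0.046 = 0.00483
  F: 0.1675 × 0.07 = 0.011725
  B: 0.265 × 0.135 = 0.035775
  E: 0.385 × 0.0025 = 0.0009625
Total = 0.071505.
P(A | flawed) = 0.0182125/0.071505 ≈ 0.2547
P(C | flawed) = 0.00483/0.071505 ≈ 0.0675
P(F | flawed) = 0.011725/0.071505 ≈ 0.1640
P(B | flawed) = 0.035775/0.071505 ≈ 0.5003
P(E | flawed) = 0.0009625/0.071505 ≈ 0.0135
(Check: 0.2547+0.0675+0.1640+0.5003+0.0135 = 1.0000.)

A 0.2547, C 0.0675, F 0.1640, B 0.5003, E 0.0135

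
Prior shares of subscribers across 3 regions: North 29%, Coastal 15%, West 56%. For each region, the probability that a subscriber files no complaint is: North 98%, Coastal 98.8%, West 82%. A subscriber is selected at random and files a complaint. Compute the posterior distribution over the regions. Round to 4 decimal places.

North 0.0535, Coastal 0.0166, West 0.9299

Taking complements, P(complaint | each) = North 0.02, Coastal 0.012, West 0.18.
Unnormalized posteriors (prior × likelihood):
  North: 0.29 × 0.02 = 0.0058
  Coastal: 0.15 × 0.012 = 0.0018
  West: 0.56 × 0.18 = 0.1008
Total = 0.1084.
P(North | complaint) = 0.0058/0.1084 ≈ 0.0535
P(Coastal | complaint) = 0.0018/0.1084 ≈ 0.0166
P(West | complaint) = 0.1008/0.1084 ≈ 0.9299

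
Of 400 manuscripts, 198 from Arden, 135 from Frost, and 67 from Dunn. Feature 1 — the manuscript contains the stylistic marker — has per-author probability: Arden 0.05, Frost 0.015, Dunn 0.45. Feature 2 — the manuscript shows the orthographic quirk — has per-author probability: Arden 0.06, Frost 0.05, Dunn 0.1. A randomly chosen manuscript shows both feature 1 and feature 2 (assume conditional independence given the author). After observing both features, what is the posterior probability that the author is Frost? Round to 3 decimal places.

0.027

Compute prior × likelihood for every hypothesis:
  Arden: 0.495 × 0.05 × 0.06 = 0.001485
  Frost: 0.3375 × 0.015 × 0.05 = 0.000253125
  Dunn: 0.1675 × 0.45 × 0.1 = 0.0075375
Normalizing constant = 0.009275625.
P(Frost | evidence) = 0.000253125 / 0.009275625 ≈ 0.027.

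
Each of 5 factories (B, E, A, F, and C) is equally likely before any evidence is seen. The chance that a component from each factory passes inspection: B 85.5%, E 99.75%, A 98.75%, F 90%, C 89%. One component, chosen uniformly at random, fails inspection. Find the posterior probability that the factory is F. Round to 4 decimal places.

Taking complements, P(nonconforming | each) = B 0.145, E 0.0025, A 0.0125, F 0.1, C 0.11.
Since the prior is uniform, the posterior is proportional to the likelihood:
  B: 0.145
  E: 0.0025
  A: 0.0125
  F: 0.1
  C: 0.11
Total = 0.37.
P(F | evidence) = 0.1 / 0.37 ≈ 0.2703.

0.2703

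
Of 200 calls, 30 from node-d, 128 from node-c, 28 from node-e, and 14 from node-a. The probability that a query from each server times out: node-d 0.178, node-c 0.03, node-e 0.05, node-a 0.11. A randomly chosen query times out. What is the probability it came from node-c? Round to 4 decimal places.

Unnormalized posteriors (prior × likelihood):
  node-d: 0.15 × 0.178 = 0.0267
  node-c: 0.64 × 0.03 = 0.0192
  node-e: 0.14 × 0.05 = 0.007
  node-a: 0.07 × 0.11 = 0.0077
Normalizing constant = 0.0606.
P(node-c | evidence) = 0.0192 / 0.0606 ≈ 0.3168.

0.3168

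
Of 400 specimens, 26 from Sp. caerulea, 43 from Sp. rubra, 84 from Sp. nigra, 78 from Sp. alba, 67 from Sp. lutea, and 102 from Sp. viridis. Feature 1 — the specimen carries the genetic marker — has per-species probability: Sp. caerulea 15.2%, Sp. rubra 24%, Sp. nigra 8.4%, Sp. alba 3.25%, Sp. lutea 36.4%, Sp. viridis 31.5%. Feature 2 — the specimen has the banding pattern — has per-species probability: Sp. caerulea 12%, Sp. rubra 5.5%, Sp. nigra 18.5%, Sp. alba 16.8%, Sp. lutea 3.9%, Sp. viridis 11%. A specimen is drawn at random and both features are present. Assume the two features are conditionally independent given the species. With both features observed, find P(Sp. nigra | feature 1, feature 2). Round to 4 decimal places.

0.1798

Prior × likelihood for each hypothesis:
  Sp. caerulea: 0.065 × 0.152 × 0.12 = 0.0011856
  Sp. rubra: 0.1075 × 0.24 × 0.055 = 0.001419
  Sp. nigra: 0.21 × 0.084 × 0.185 = 0.0032634
  Sp. alba: 0.195 × 0.0325 × 0.168 = 0.0010647
  Sp. lutea: 0.1675 × 0.364 × 0.039 = 0.00237783
  Sp. viridis: 0.255 × 0.315 × 0.11 = 0.00883575
Sum = 0.01814628.
P(Sp. nigra | evidence) = 0.0032634 / 0.01814628 ≈ 0.1798.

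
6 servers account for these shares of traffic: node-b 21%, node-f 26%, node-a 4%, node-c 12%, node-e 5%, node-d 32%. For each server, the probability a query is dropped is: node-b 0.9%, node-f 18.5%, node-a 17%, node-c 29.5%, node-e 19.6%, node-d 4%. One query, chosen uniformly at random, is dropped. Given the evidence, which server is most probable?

Unnormalized posteriors (prior × likelihood):
  node-b: 0.21 × 0.009 = 0.00189
  node-f: 0.26 × 0.185 = 0.0481
  node-a: 0.04 × 0.17 = 0.0068
  node-c: 0.12 × 0.295 = 0.0354
  node-e: 0.05 × 0.196 = 0.0098
  node-d: 0.32 × 0.04 = 0.0128
Normalizing constant = 0.11479.
Largest term belongs to node-f, so node-f is most probable.

node-f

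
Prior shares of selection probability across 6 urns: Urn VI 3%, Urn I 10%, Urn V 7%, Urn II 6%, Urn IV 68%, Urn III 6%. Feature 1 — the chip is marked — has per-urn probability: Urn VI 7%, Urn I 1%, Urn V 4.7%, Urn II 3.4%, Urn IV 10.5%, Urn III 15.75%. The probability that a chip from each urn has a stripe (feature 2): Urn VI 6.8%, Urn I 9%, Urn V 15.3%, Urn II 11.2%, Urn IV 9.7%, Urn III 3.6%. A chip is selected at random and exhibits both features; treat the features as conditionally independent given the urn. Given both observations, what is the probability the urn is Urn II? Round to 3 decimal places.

0.028

Unnormalized posteriors (prior × likelihood):
  Urn VI: 0.03 × 0.07 × 0.068 = 0.0001428
  Urn I: 0.1 × 0.01 × 0.09 = 0.00009
  Urn V: 0.07 × 0.047 × 0.153 = 0.00050337
  Urn II: 0.06 × 0.034 × 0.112 = 0.00022848
  Urn IV: 0.68 × 0.105 × 0.097 = 0.0069258
  Urn III: 0.06 × 0.1575 × 0.036 = 0.0003402
Normalizing constant = 0.00823065.
P(Urn II | evidence) = 0.00022848 / 0.00823065 ≈ 0.028.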